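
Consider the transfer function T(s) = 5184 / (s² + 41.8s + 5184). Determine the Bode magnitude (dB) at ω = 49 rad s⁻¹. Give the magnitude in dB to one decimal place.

|(j49)² + 41.8(j49) + 5184| = |2783 + j2048.2| = 3455
|T(j49)| = 5184 / 3455 = 1.5002
20 log₁₀(1.5002) = 3.52 dB

3.5 dB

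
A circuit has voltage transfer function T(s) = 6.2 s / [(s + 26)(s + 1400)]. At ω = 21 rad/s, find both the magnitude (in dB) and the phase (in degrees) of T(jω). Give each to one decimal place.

|j21| = 21
|j21 + 26| = √(21² + 26²) = 33.42
|j21 + 1400| = √(21² + 1400²) = 1400
|T(j21)| = 6.2 × 21 / (33.42 × 1400) = 0.0027823
20 log₁₀(0.0027823) = -51.11 dB
∠(j21) = 90.00°
∠(j21 + 26) = arctan(21/26) = 38.93°
∠(j21 + 1400) = arctan(21/1400) = 0.86°
∠T(j21) = 90.00° − (38.93° + 0.86°) = 50.21°

|T| = -51.1 dB, ∠T = 50.2°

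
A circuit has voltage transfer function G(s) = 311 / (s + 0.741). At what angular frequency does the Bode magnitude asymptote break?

0.741 rad/s

The single real pole at s = −0.741 gives a corner at ω = 0.741 rad/s.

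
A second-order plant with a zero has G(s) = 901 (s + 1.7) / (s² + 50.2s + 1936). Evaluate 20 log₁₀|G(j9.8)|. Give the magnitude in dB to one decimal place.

13.5 dB

|j9.8 + 1.7| = √(9.8² + 1.7²) = 9.946
|(j9.8)² + 50.2(j9.8) + 1936| = |1840 + j491.96| = 1905
|G(j9.8)| = 901 × 9.946 / 1905 = 4.7053
20 log₁₀(4.7053) = 13.45 dB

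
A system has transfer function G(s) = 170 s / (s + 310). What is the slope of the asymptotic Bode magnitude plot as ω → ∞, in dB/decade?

With 1 zero and 1 pole, the high-frequency asymptotic slope is 20 × (1 − 1) = 0 dB/decade.

0 dB/decade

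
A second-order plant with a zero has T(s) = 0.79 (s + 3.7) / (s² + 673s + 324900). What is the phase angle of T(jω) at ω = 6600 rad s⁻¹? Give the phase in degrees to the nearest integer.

-84°

∠(j6600 + 3.7) = arctan(6600/3.7) = 89.97°
∠[(j6600)² + 673(j6600) + 324900] = ∠[-4.3235e+07 + j4.4418e+06] = 174.13°
∠T(j6600) = 89.97° − 174.13° = -84.17°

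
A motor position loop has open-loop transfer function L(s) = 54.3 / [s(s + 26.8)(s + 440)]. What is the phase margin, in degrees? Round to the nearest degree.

90 deg

Gain crossover: |L(jω)| = 1 at ω ≈ 0.0046 rad/s.
∠L(j0.0046) = −90° − arctan(0.0046/26.8) − arctan(0.0046/440) ≈ -90.01°
PM = 180° + (-90.01°) = 89.99°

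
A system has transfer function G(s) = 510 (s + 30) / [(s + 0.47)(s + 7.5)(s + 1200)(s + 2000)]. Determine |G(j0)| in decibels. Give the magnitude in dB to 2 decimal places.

G(0) = 510 × 30 / (0.47 × 7.5 × 1200 × 2000) = 0.0018085
20 log₁₀(0.0018085) = -54.854 dB

-54.85 dB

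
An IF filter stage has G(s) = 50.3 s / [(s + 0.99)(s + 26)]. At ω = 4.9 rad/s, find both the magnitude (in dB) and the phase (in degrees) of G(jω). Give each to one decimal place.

|G| = 5.4 dB, ∠G = 0.7 deg

|j4.9| = 4.9
|j4.9 + 0.99| = √(4.9² + 0.99²) = 4.999
|j4.9 + 26| = √(4.9² + 26²) = 26.46
|G(j4.9)| = 50.3 × 4.9 / (4.999 × 26.46) = 1.8635
20 log₁₀(1.8635) = 5.41 dB
∠(j4.9) = 90.00°
∠(j4.9 + 0.99) = arctan(4.9/0.99) = 78.58°
∠(j4.9 + 26) = arctan(4.9/26) = 10.67°
∠G(j4.9) = 90.00° − (78.58° + 10.67°) = 0.75°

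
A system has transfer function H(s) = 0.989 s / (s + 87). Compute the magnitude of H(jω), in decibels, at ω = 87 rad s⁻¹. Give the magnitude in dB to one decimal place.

-3.1 dB

|j87| = 87
|j87 + 87| = √(87² + 87²) = 123
|H(j87)| = 0.989 × 87 / 123 = 0.69933
20 log₁₀(0.69933) = -3.11 dB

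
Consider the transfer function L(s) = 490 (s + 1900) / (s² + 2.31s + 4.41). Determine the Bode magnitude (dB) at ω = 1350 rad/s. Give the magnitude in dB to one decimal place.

|j1350 + 1900| = √(1350² + 1900²) = 2331
|(j1350)² + 2.31(j1350) + 4.41| = |-1.8225e+06 + j3118.5| = 1.822e+06
|L(j1350)| = 490 × 2331 / 1.822e+06 = 0.62666
20 log₁₀(0.62666) = -4.06 dB

-4.1 dB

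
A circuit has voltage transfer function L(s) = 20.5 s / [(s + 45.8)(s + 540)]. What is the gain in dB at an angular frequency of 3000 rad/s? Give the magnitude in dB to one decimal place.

-43.4 dB

|j3000| = 3000
|j3000 + 45.8| = √(3000² + 45.8²) = 3000
|j3000 + 540| = √(3000² + 540²) = 3048
|L(j3000)| = 20.5 × 3000 / (3000 × 3048) = 0.0067245
20 log₁₀(0.0067245) = -43.45 dB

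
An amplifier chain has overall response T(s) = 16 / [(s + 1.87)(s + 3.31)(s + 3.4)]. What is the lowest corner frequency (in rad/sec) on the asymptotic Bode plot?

1.87 rad/sec

Break frequencies occur at each pole and zero magnitude: 1.87 rad/sec, 3.31 rad/sec, 3.4 rad/sec.
The lowest is 1.87 rad/sec.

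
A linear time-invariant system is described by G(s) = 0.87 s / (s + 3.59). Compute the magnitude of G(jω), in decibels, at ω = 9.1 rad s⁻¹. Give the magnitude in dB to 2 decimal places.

-1.84 dB

|j9.1| = 9.1
|j9.1 + 3.59| = √(9.1² + 3.59²) = 9.783
|G(j9.1)| = 0.87 × 9.1 / 9.783 = 0.8093
20 log₁₀(0.8093) = -1.838 dB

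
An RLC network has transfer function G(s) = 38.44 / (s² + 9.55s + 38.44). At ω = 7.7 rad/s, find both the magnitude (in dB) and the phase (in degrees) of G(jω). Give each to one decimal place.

|(j7.7)² + 9.55(j7.7) + 38.44| = |-20.85 + j73.535| = 76.43
|G(j7.7)| = 38.44 / 76.43 = 0.50292
20 log₁₀(0.50292) = -5.97 dB
∠[(j7.7)² + 9.55(j7.7) + 38.44] = ∠[-20.85 + j73.535] = 105.83°
∠G(j7.7) = −105.83° = -105.83°

|G| = -6.0 dB, ∠G = -105.8°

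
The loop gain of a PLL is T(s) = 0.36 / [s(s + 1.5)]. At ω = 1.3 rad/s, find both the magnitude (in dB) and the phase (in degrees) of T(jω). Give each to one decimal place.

|T| = -17.1 dB, ∠T = -130.9°

|j1.3 + 1.5| = √(1.3² + 1.5²) = 1.985
|j1.3| = 1.3
|T(j1.3)| = 0.36 / (1.985 × 1.3) = 0.13951
20 log₁₀(0.13951) = -17.11 dB
∠(j1.3 + 1.5) = arctan(1.3/1.5) = 40.91°
∠(j1.3) = 90.00°
∠T(j1.3) = − (40.91° + 90.00°) = -130.91°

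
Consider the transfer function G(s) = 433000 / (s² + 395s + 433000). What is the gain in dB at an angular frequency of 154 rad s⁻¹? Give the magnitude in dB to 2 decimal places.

0.39 dB

|(j154)² + 395(j154) + 433000| = |4.0928e+05 + j60830| = 4.138e+05
|G(j154)| = 433000 / 4.138e+05 = 1.0465
20 log₁₀(1.0465) = 0.394 dB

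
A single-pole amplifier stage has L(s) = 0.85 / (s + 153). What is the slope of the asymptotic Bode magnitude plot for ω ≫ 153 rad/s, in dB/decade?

With 0 zeros and 1 pole, the high-frequency asymptotic slope is 20 × (0 − 1) = -20 dB/decade.

-20 dB/decade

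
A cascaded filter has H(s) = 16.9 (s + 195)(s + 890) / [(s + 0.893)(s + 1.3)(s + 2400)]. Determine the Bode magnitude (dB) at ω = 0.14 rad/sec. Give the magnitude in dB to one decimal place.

|j0.14 + 195| = √(0.14² + 195²) = 195
|j0.14 + 890| = √(0.14² + 890²) = 890
|j0.14 + 0.893| = √(0.14² + 0.893²) = 0.9039
|j0.14 + 1.3| = √(0.14² + 1.3²) = 1.308
|j0.14 + 2400| = √(0.14² + 2400²) = 2400
|H(j0.14)| = 16.9 × 195 × 890 / (0.9039 × 1.308 × 2400) = 1034
20 log₁₀(1034) = 60.29 dB

60.3 dB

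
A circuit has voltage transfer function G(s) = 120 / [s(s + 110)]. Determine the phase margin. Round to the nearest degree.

89°

Gain crossover: |G(jω)| = 1 at ω ≈ 1.09 rad s⁻¹.
∠G(j1.09) = −90° − arctan(1.09/110) ≈ -90.57°
PM = 180° + (-90.57°) = 89.43°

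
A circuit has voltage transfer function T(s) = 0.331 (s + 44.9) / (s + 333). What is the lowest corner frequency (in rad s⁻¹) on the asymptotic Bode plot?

44.9 rad s⁻¹

Break frequencies occur at each pole and zero magnitude: 44.9 rad s⁻¹, 333 rad s⁻¹.
The lowest is 44.9 rad s⁻¹.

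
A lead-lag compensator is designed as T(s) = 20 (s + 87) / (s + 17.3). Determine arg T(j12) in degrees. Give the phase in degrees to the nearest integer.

-27°

∠(j12 + 87) = arctan(12/87) = 7.85°
∠(j12 + 17.3) = arctan(12/17.3) = 34.75°
∠T(j12) = 7.85° − 34.75° = -26.89°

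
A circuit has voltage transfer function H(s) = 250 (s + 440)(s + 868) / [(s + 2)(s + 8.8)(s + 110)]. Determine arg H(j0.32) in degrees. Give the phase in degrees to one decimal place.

∠(j0.32 + 440) = arctan(0.32/440) = 0.04°
∠(j0.32 + 868) = arctan(0.32/868) = 0.02°
∠(j0.32 + 2) = arctan(0.32/2) = 9.09°
∠(j0.32 + 8.8) = arctan(0.32/8.8) = 2.08°
∠(j0.32 + 110) = arctan(0.32/110) = 0.17°
∠H(j0.32) = 0.04° + 0.02° − (9.09° + 2.08° + 0.17°) = -11.28°

-11.3°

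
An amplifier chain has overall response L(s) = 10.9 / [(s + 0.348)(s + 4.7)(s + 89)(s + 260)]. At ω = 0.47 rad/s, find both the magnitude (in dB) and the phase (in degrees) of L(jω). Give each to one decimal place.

|L| = -75.4 dB, ∠L = -59.6 deg

|j0.47 + 0.348| = √(0.47² + 0.348²) = 0.5848
|j0.47 + 4.7| = √(0.47² + 4.7²) = 4.723
|j0.47 + 89| = √(0.47² + 89²) = 89
|j0.47 + 260| = √(0.47² + 260²) = 260
|L(j0.47)| = 10.9 / (0.5848 × 4.723 × 89 × 260) = 0.00017052
20 log₁₀(0.00017052) = -75.36 dB
∠(j0.47 + 0.348) = arctan(0.47/0.348) = 53.48°
∠(j0.47 + 4.7) = arctan(0.47/4.7) = 5.71°
∠(j0.47 + 89) = arctan(0.47/89) = 0.30°
∠(j0.47 + 260) = arctan(0.47/260) = 0.10°
∠L(j0.47) = − (53.48° + 5.71° + 0.30° + 0.10°) = -59.60°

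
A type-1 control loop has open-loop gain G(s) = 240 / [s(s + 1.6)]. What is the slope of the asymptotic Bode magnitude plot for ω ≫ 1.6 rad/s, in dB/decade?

With 0 zeros and 2 poles, the high-frequency asymptotic slope is 20 × (0 − 2) = -40 dB/decade.

-40 dB/decade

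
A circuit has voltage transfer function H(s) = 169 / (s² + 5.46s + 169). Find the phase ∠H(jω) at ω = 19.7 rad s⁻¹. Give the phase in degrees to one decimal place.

∠[(j19.7)² + 5.46(j19.7) + 169] = ∠[-219.09 + j107.56] = 153.85°
∠H(j19.7) = −153.85° = -153.85°

-153.9 deg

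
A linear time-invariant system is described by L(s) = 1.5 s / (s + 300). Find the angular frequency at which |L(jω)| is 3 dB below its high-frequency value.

For a single-pole high-pass, the −3 dB point is at the pole: ω = 300 rad/s.

300 rad/s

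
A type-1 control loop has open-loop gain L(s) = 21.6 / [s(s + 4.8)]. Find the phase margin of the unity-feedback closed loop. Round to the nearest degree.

Gain crossover: |L(jω)| = 1 at ω ≈ 3.6 rad/sec.
∠L(j3.6) = −90° − arctan(3.6/4.8) ≈ -126.87°
PM = 180° + (-126.87°) = 53.13°

53 deg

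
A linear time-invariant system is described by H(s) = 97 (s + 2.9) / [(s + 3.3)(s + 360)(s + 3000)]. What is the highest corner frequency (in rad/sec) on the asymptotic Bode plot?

Break frequencies occur at each pole and zero magnitude: 2.9 rad/sec, 3.3 rad/sec, 360 rad/sec, 3000 rad/sec.
The highest is 3000 rad/sec.

3000 rad/sec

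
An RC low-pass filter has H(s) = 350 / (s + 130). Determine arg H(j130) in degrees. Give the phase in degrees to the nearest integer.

∠(j130 + 130) = arctan(130/130) = 45.00°
∠H(j130) = −45.00° = -45.00°

-45°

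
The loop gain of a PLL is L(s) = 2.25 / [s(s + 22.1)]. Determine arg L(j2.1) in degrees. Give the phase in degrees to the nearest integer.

∠(j2.1 + 22.1) = arctan(2.1/22.1) = 5.43°
∠(j2.1) = 90.00°
∠L(j2.1) = − (5.43° + 90.00°) = -95.43°

-95°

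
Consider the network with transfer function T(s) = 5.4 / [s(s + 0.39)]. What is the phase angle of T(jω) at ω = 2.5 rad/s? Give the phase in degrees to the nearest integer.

-171 deg

∠(j2.5 + 0.39) = arctan(2.5/0.39) = 81.13°
∠(j2.5) = 90.00°
∠T(j2.5) = − (81.13° + 90.00°) = -171.13°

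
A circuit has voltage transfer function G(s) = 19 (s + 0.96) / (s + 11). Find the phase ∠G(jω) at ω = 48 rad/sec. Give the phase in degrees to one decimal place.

∠(j48 + 0.96) = arctan(48/0.96) = 88.85°
∠(j48 + 11) = arctan(48/11) = 77.09°
∠G(j48) = 88.85° − 77.09° = 11.76°

11.8°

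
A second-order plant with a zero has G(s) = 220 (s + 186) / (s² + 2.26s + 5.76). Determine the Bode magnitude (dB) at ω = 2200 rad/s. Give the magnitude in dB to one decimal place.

-20.0 dB

|j2200 + 186| = √(2200² + 186²) = 2208
|(j2200)² + 2.26(j2200) + 5.76| = |-4.84e+06 + j4972| = 4.84e+06
|G(j2200)| = 220 × 2208 / 4.84e+06 = 0.10036
20 log₁₀(0.10036) = -19.97 dB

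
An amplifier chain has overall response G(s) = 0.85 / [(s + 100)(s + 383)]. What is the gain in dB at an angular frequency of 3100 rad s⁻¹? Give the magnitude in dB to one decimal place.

|j3100 + 100| = √(3100² + 100²) = 3102
|j3100 + 383| = √(3100² + 383²) = 3124
|G(j3100)| = 0.85 / (3102 × 3124) = 8.7736e-08
20 log₁₀(8.7736e-08) = -141.14 dB

-141.1 dB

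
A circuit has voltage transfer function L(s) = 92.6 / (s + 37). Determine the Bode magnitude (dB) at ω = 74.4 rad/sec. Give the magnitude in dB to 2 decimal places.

|j74.4 + 37| = √(74.4² + 37²) = 83.09
|L(j74.4)| = 92.6 / 83.09 = 1.1144
20 log₁₀(1.1144) = 0.941 dB

0.94 dB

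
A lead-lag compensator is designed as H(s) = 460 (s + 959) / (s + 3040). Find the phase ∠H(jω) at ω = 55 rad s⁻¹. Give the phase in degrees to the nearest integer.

2°

∠(j55 + 959) = arctan(55/959) = 3.28°
∠(j55 + 3040) = arctan(55/3040) = 1.04°
∠H(j55) = 3.28° − 1.04° = 2.25°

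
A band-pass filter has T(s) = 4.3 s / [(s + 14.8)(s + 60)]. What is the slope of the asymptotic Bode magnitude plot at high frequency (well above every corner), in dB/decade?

-20 dB/decade

With 1 zero and 2 poles, the high-frequency asymptotic slope is 20 × (1 − 2) = -20 dB/decade.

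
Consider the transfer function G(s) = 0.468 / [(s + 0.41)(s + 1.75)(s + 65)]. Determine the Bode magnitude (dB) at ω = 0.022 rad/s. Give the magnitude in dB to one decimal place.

|j0.022 + 0.41| = √(0.022² + 0.41²) = 0.4106
|j0.022 + 1.75| = √(0.022² + 1.75²) = 1.75
|j0.022 + 65| = √(0.022² + 65²) = 65
|G(j0.022)| = 0.468 / (0.4106 × 1.75 × 65) = 0.01002
20 log₁₀(0.01002) = -39.98 dB

-40.0 dB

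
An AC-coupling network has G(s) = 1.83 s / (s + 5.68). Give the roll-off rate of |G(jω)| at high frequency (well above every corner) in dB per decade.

With 1 zero and 1 pole, the high-frequency asymptotic slope is 20 × (1 − 1) = 0 dB/decade.

0 dB/decade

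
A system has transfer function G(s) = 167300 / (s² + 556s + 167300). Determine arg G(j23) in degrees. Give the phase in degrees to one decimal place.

∠[(j23)² + 556(j23) + 167300] = ∠[1.6677e+05 + j12788] = 4.38°
∠G(j23) = −4.38° = -4.38°

-4.4°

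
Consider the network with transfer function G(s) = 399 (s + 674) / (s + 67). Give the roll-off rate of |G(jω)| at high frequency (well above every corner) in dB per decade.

0 dB/decade

With 1 zero and 1 pole, the high-frequency asymptotic slope is 20 × (1 − 1) = 0 dB/decade.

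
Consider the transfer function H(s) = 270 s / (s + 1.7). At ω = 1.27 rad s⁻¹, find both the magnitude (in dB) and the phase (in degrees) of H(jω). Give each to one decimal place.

|H| = 44.2 dB, ∠H = 53.2°

|j1.27| = 1.27
|j1.27 + 1.7| = √(1.27² + 1.7²) = 2.122
|H(j1.27)| = 270 × 1.27 / 2.122 = 161.59
20 log₁₀(161.59) = 44.17 dB
∠(j1.27) = 90.00°
∠(j1.27 + 1.7) = arctan(1.27/1.7) = 36.76°
∠H(j1.27) = 90.00° − 36.76° = 53.24°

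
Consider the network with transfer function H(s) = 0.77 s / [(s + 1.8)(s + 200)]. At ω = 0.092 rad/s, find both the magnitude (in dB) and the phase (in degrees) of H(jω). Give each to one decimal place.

|H| = -74.1 dB, ∠H = 87.0 deg

|j0.092| = 0.092
|j0.092 + 1.8| = √(0.092² + 1.8²) = 1.802
|j0.092 + 200| = √(0.092² + 200²) = 200
|H(j0.092)| = 0.77 × 0.092 / (1.802 × 200) = 0.00019652
20 log₁₀(0.00019652) = -74.13 dB
∠(j0.092) = 90.00°
∠(j0.092 + 1.8) = arctan(0.092/1.8) = 2.93°
∠(j0.092 + 200) = arctan(0.092/200) = 0.03°
∠H(j0.092) = 90.00° − (2.93° + 0.03°) = 87.05°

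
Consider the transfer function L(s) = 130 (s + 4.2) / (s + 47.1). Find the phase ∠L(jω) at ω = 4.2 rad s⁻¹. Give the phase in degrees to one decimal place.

∠(j4.2 + 4.2) = arctan(4.2/4.2) = 45.00°
∠(j4.2 + 47.1) = arctan(4.2/47.1) = 5.10°
∠L(j4.2) = 45.00° − 5.10° = 39.90°

39.9°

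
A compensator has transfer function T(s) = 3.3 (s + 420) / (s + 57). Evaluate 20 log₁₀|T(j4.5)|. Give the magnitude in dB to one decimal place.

|j4.5 + 420| = √(4.5² + 420²) = 420
|j4.5 + 57| = √(4.5² + 57²) = 57.18
|T(j4.5)| = 3.3 × 420 / 57.18 = 24.242
20 log₁₀(24.242) = 27.69 dB

27.7 dB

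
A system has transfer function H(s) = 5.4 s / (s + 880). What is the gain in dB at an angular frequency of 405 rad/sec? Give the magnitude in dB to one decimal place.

7.1 dB

|j405| = 405
|j405 + 880| = √(405² + 880²) = 968.7
|H(j405)| = 5.4 × 405 / 968.7 = 2.2576
20 log₁₀(2.2576) = 7.07 dB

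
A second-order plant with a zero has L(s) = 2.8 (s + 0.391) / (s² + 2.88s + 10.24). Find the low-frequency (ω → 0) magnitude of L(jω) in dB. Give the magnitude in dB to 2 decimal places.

-19.42 dB

L(0) = 2.8 × 0.391 / 10.24 = 0.10691
20 log₁₀(0.10691) = -19.419 dB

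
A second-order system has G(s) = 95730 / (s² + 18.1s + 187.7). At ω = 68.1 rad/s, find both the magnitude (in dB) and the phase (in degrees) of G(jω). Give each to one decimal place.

|(j68.1)² + 18.1(j68.1) + 187.7| = |-4449.9 + j1232.6| = 4617
|G(j68.1)| = 95730 / 4617 = 20.732
20 log₁₀(20.732) = 26.33 dB
∠[(j68.1)² + 18.1(j68.1) + 187.7] = ∠[-4449.9 + j1232.6] = 164.52°
∠G(j68.1) = −164.52° = -164.52°

|G| = 26.3 dB, ∠G = -164.5°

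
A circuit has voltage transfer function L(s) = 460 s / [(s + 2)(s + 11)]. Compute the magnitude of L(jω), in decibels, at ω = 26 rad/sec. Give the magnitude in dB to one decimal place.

|j26| = 26
|j26 + 2| = √(26² + 2²) = 26.08
|j26 + 11| = √(26² + 11²) = 28.23
|L(j26)| = 460 × 26 / (26.08 × 28.23) = 16.246
20 log₁₀(16.246) = 24.21 dB

24.2 dB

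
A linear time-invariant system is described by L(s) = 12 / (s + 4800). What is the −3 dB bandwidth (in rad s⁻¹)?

For a single-pole low-pass, the −3 dB point is at the pole: ω = 4800 rad s⁻¹.

4800 rad s⁻¹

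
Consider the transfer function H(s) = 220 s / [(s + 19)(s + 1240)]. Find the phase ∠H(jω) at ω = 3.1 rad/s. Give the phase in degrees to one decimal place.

∠(j3.1) = 90.00°
∠(j3.1 + 19) = arctan(3.1/19) = 9.27°
∠(j3.1 + 1240) = arctan(3.1/1240) = 0.14°
∠H(j3.1) = 90.00° − (9.27° + 0.14°) = 80.59°

80.6 deg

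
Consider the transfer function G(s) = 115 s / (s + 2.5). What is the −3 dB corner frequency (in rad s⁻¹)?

For a single-pole high-pass, the −3 dB point is at the pole: ω = 2.5 rad s⁻¹.

2.5 rad s⁻¹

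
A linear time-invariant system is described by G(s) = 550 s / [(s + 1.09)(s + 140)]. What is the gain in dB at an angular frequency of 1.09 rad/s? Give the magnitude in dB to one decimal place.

8.9 dB

|j1.09| = 1.09
|j1.09 + 1.09| = √(1.09² + 1.09²) = 1.541
|j1.09 + 140| = √(1.09² + 140²) = 140
|G(j1.09)| = 550 × 1.09 / (1.541 × 140) = 2.7778
20 log₁₀(2.7778) = 8.87 dB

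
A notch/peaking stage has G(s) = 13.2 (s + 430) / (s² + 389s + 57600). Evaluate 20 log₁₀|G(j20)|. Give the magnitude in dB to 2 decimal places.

-20.14 dB

|j20 + 430| = √(20² + 430²) = 430.5
|(j20)² + 389(j20) + 57600| = |57200 + j7780| = 5.773e+04
|G(j20)| = 13.2 × 430.5 / 5.773e+04 = 0.098432
20 log₁₀(0.098432) = -20.137 dB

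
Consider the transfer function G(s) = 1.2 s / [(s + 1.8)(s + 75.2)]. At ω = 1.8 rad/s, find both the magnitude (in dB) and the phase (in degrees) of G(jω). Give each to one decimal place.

|G| = -39.0 dB, ∠G = 43.6 deg

|j1.8| = 1.8
|j1.8 + 1.8| = √(1.8² + 1.8²) = 2.546
|j1.8 + 75.2| = √(1.8² + 75.2²) = 75.22
|G(j1.8)| = 1.2 × 1.8 / (2.546 × 75.22) = 0.01128
20 log₁₀(0.01128) = -38.95 dB
∠(j1.8) = 90.00°
∠(j1.8 + 1.8) = arctan(1.8/1.8) = 45.00°
∠(j1.8 + 75.2) = arctan(1.8/75.2) = 1.37°
∠G(j1.8) = 90.00° − (45.00° + 1.37°) = 43.63°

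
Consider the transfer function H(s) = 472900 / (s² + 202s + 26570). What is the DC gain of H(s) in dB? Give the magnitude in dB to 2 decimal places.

H(0) = 472900 / 26570 = 17.798
20 log₁₀(17.798) = 25.008 dB

25.01 dB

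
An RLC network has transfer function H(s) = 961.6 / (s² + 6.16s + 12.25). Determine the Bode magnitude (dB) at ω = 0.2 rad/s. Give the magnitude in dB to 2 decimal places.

|(j0.2)² + 6.16(j0.2) + 12.25| = |12.21 + j1.232| = 12.27
|H(j0.2)| = 961.6 / 12.27 = 78.357
20 log₁₀(78.357) = 37.882 dB

37.88 dB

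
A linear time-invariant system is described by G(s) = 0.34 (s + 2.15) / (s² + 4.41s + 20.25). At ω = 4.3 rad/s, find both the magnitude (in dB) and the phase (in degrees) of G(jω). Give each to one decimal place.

|j4.3 + 2.15| = √(4.3² + 2.15²) = 4.808
|(j4.3)² + 4.41(j4.3) + 20.25| = |1.76 + j18.963| = 19.04
|G(j4.3)| = 0.34 × 4.808 / 19.04 = 0.085829
20 log₁₀(0.085829) = -21.33 dB
∠(j4.3 + 2.15) = arctan(4.3/2.15) = 63.43°
∠[(j4.3)² + 4.41(j4.3) + 20.25] = ∠[1.76 + j18.963] = 84.70°
∠G(j4.3) = 63.43° − 84.70° = -21.26°

|G| = -21.3 dB, ∠G = -21.3°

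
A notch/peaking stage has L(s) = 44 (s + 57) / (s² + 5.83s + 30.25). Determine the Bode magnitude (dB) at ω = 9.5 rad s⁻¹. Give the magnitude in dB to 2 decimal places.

29.87 dB

|j9.5 + 57| = √(9.5² + 57²) = 57.79
|(j9.5)² + 5.83(j9.5) + 30.25| = |-60 + j55.385| = 81.65
|L(j9.5)| = 44 × 57.79 / 81.65 = 31.138
20 log₁₀(31.138) = 29.866 dB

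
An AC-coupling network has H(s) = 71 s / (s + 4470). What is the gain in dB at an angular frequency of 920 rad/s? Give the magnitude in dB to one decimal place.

23.1 dB

|j920| = 920
|j920 + 4470| = √(920² + 4470²) = 4564
|H(j920)| = 71 × 920 / 4564 = 14.313
20 log₁₀(14.313) = 23.11 dB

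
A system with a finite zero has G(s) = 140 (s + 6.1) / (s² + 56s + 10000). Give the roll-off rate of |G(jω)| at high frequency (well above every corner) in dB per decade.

-20 dB/decade

With 1 zero and 2 poles, the high-frequency asymptotic slope is 20 × (1 − 2) = -20 dB/decade.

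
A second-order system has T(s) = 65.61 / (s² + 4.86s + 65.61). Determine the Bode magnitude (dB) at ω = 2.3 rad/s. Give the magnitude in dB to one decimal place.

0.6 dB

|(j2.3)² + 4.86(j2.3) + 65.61| = |60.32 + j11.178| = 61.35
|T(j2.3)| = 65.61 / 61.35 = 1.0695
20 log₁₀(1.0695) = 0.58 dB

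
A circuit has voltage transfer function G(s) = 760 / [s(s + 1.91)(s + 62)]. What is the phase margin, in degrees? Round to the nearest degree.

Gain crossover: |G(jω)| = 1 at ω ≈ 3.25 rad s⁻¹.
∠G(j3.25) = −90° − arctan(3.25/1.91) − arctan(3.25/62) ≈ -152.54°
PM = 180° + (-152.54°) = 27.46°

27 deg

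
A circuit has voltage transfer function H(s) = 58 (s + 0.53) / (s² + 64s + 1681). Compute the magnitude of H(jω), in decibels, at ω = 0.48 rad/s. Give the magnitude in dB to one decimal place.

-32.2 dB

|j0.48 + 0.53| = √(0.48² + 0.53²) = 0.7151
|(j0.48)² + 64(j0.48) + 1681| = |1680.8 + j30.72| = 1681
|H(j0.48)| = 58 × 0.7151 / 1681 = 0.024671
20 log₁₀(0.024671) = -32.16 dB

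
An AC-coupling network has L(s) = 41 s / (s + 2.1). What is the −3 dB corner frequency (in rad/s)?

For a single-pole high-pass, the −3 dB point is at the pole: ω = 2.1 rad/s.

2.1 rad/s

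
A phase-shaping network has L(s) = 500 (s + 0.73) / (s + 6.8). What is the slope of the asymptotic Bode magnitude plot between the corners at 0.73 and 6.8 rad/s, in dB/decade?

20 dB/decade

In this band the factors already past their corner are: zero at 0.73; net slope = 20 dB/decade.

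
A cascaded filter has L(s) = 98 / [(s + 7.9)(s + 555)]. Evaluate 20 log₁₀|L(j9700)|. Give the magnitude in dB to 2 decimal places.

-119.66 dB

|j9700 + 7.9| = √(9700² + 7.9²) = 9700
|j9700 + 555| = √(9700² + 555²) = 9716
|L(j9700)| = 98 / (9700 × 9716) = 1.0399e-06
20 log₁₀(1.0399e-06) = -119.661 dB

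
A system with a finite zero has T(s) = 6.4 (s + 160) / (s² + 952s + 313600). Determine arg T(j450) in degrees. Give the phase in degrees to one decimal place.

-5.0°

∠(j450 + 160) = arctan(450/160) = 70.43°
∠[(j450)² + 952(j450) + 313600] = ∠[1.111e+05 + j4.284e+05] = 75.46°
∠T(j450) = 70.43° − 75.46° = -5.03°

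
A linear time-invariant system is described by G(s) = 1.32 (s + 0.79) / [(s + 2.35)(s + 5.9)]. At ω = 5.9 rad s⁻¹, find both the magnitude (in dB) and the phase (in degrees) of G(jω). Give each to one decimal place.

|G| = -16.6 dB, ∠G = -30.9°

|j5.9 + 0.79| = √(5.9² + 0.79²) = 5.953
|j5.9 + 2.35| = √(5.9² + 2.35²) = 6.351
|j5.9 + 5.9| = √(5.9² + 5.9²) = 8.344
|G(j5.9)| = 1.32 × 5.953 / (6.351 × 8.344) = 0.14828
20 log₁₀(0.14828) = -16.58 dB
∠(j5.9 + 0.79) = arctan(5.9/0.79) = 82.37°
∠(j5.9 + 2.35) = arctan(5.9/2.35) = 68.28°
∠(j5.9 + 5.9) = arctan(5.9/5.9) = 45.00°
∠G(j5.9) = 82.37° − (68.28° + 45.00°) = -30.91°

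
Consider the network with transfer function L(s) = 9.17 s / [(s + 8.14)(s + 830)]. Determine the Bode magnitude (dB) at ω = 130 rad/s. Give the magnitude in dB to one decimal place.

-39.3 dB

|j130| = 130
|j130 + 8.14| = √(130² + 8.14²) = 130.3
|j130 + 830| = √(130² + 830²) = 840.1
|L(j130)| = 9.17 × 130 / (130.3 × 840.1) = 0.010894
20 log₁₀(0.010894) = -39.26 dB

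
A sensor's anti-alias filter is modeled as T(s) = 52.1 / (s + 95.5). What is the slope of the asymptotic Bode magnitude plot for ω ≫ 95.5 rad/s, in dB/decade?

With 0 zeros and 1 pole, the high-frequency asymptotic slope is 20 × (0 − 1) = -20 dB/decade.

-20 dB/decade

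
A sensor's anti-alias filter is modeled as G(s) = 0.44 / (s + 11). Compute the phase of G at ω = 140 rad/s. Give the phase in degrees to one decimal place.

-85.5°

∠(j140 + 11) = arctan(140/11) = 85.51°
∠G(j140) = −85.51° = -85.51°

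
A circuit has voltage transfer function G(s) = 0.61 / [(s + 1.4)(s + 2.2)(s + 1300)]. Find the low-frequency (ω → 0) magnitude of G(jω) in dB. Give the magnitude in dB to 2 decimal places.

-76.34 dB

G(0) = 0.61 / (1.4 × 2.2 × 1300) = 0.00015235
20 log₁₀(0.00015235) = -76.343 dB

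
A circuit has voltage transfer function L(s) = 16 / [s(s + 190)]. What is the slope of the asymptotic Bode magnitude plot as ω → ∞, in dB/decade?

-40 dB/decade

With 0 zeros and 2 poles, the high-frequency asymptotic slope is 20 × (0 − 2) = -40 dB/decade.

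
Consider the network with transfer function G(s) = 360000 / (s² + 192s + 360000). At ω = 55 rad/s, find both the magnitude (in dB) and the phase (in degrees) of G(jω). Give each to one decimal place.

|G| = 0.1 dB, ∠G = -1.7 deg

|(j55)² + 192(j55) + 360000| = |3.5698e+05 + j10560| = 3.571e+05
|G(j55)| = 360000 / 3.571e+05 = 1.008
20 log₁₀(1.008) = 0.07 dB
∠[(j55)² + 192(j55) + 360000] = ∠[3.5698e+05 + j10560] = 1.69°
∠G(j55) = −1.69° = -1.69°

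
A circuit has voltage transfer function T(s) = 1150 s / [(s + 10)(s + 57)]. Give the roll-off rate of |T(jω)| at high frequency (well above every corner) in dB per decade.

-20 dB/decade

With 1 zero and 2 poles, the high-frequency asymptotic slope is 20 × (1 − 2) = -20 dB/decade.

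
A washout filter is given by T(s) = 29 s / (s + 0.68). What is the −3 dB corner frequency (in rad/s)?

0.68 rad/s

For a single-pole high-pass, the −3 dB point is at the pole: ω = 0.68 rad/s.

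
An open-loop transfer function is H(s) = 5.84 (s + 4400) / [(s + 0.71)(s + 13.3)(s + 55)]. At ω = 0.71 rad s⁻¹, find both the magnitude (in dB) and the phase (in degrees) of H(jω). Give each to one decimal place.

|j0.71 + 4400| = √(0.71² + 4400²) = 4400
|j0.71 + 0.71| = √(0.71² + 0.71²) = 1.004
|j0.71 + 13.3| = √(0.71² + 13.3²) = 13.32
|j0.71 + 55| = √(0.71² + 55²) = 55
|H(j0.71)| = 5.84 × 4400 / (1.004 × 13.32 × 55) = 34.932
20 log₁₀(34.932) = 30.86 dB
∠(j0.71 + 4400) = arctan(0.71/4400) = 0.01°
∠(j0.71 + 0.71) = arctan(0.71/0.71) = 45.00°
∠(j0.71 + 13.3) = arctan(0.71/13.3) = 3.06°
∠(j0.71 + 55) = arctan(0.71/55) = 0.74°
∠H(j0.71) = 0.01° − (45.00° + 3.06° + 0.74°) = -48.79°

|H| = 30.9 dB, ∠H = -48.8°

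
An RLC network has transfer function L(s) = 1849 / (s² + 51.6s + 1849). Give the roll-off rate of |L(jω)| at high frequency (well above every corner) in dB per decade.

With 0 zeros and 2 poles, the high-frequency asymptotic slope is 20 × (0 − 2) = -40 dB/decade.

-40 dB/decade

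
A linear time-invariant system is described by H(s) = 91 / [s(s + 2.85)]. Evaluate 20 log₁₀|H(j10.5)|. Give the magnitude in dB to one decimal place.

|j10.5 + 2.85| = √(10.5² + 2.85²) = 10.88
|j10.5| = 10.5
|H(j10.5)| = 91 / (10.88 × 10.5) = 0.79658
20 log₁₀(0.79658) = -1.98 dB

-2.0 dB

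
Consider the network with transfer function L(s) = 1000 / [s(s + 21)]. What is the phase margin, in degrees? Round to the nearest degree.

Gain crossover: |L(jω)| = 1 at ω ≈ 28.3 rad/sec.
∠L(j28.3) = −90° − arctan(28.3/21) ≈ -143.47°
PM = 180° + (-143.47°) = 36.53°

37°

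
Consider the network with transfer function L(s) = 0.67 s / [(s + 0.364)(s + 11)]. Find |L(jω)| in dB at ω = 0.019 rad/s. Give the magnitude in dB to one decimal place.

-50.0 dB

|j0.019| = 0.019
|j0.019 + 0.364| = √(0.019² + 0.364²) = 0.3645
|j0.019 + 11| = √(0.019² + 11²) = 11
|L(j0.019)| = 0.67 × 0.019 / (0.3645 × 11) = 0.003175
20 log₁₀(0.003175) = -49.97 dB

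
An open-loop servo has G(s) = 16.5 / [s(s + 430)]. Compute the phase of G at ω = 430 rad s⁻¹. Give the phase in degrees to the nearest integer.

-135°

∠(j430 + 430) = arctan(430/430) = 45.00°
∠(j430) = 90.00°
∠G(j430) = − (45.00° + 90.00°) = -135.00°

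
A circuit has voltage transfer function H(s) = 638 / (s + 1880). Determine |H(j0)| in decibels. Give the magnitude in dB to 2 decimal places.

H(0) = 638 / 1880 = 0.33936
20 log₁₀(0.33936) = -9.387 dB

-9.39 dB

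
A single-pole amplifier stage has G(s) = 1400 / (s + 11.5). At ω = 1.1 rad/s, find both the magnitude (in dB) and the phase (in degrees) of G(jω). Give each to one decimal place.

|G| = 41.7 dB, ∠G = -5.5°

|j1.1 + 11.5| = √(1.1² + 11.5²) = 11.55
|G(j1.1)| = 1400 / 11.55 = 121.19
20 log₁₀(121.19) = 41.67 dB
∠(j1.1 + 11.5) = arctan(1.1/11.5) = 5.46°
∠G(j1.1) = −5.46° = -5.46°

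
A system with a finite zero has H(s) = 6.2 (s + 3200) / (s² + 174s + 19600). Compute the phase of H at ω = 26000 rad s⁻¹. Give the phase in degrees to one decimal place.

∠(j26000 + 3200) = arctan(26000/3200) = 82.98°
∠[(j26000)² + 174(j26000) + 19600] = ∠[-6.7598e+08 + j4.524e+06] = 179.62°
∠H(j26000) = 82.98° − 179.62° = -96.63°

-96.6 deg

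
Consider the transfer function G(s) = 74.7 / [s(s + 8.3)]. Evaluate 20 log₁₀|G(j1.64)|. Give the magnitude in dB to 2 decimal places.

|j1.64 + 8.3| = √(1.64² + 8.3²) = 8.46
|j1.64| = 1.64
|G(j1.64)| = 74.7 / (8.46 × 1.64) = 5.3837
20 log₁₀(5.3837) = 14.622 dB

14.62 dB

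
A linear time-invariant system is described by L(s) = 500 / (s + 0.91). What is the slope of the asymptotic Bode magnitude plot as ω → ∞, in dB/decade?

With 0 zeros and 1 pole, the high-frequency asymptotic slope is 20 × (0 − 1) = -20 dB/decade.

-20 dB/decade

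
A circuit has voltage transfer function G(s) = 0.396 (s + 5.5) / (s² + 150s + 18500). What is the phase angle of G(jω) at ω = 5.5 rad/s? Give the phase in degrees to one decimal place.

42.4 deg

∠(j5.5 + 5.5) = arctan(5.5/5.5) = 45.00°
∠[(j5.5)² + 150(j5.5) + 18500] = ∠[18470 + j825] = 2.56°
∠G(j5.5) = 45.00° − 2.56° = 42.44°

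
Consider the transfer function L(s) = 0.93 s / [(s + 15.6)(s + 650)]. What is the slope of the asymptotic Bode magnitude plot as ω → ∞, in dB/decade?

With 1 zero and 2 poles, the high-frequency asymptotic slope is 20 × (1 − 2) = -20 dB/decade.

-20 dB/decade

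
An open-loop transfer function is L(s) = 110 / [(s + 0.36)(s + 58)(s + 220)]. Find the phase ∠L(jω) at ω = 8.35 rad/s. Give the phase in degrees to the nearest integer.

-98°

∠(j8.35 + 0.36) = arctan(8.35/0.36) = 87.53°
∠(j8.35 + 58) = arctan(8.35/58) = 8.19°
∠(j8.35 + 220) = arctan(8.35/220) = 2.17°
∠L(j8.35) = − (87.53° + 8.19° + 2.17°) = -97.90°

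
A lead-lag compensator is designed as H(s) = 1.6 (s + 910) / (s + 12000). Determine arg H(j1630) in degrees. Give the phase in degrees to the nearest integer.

53°

∠(j1630 + 910) = arctan(1630/910) = 60.83°
∠(j1630 + 12000) = arctan(1630/12000) = 7.74°
∠H(j1630) = 60.83° − 7.74° = 53.09°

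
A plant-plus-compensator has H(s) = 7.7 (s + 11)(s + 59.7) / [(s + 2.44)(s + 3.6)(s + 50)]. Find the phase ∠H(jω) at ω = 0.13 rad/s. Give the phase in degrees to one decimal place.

∠(j0.13 + 11) = arctan(0.13/11) = 0.68°
∠(j0.13 + 59.7) = arctan(0.13/59.7) = 0.12°
∠(j0.13 + 2.44) = arctan(0.13/2.44) = 3.05°
∠(j0.13 + 3.6) = arctan(0.13/3.6) = 2.07°
∠(j0.13 + 50) = arctan(0.13/50) = 0.15°
∠H(j0.13) = 0.68° + 0.12° − (3.05° + 2.07° + 0.15°) = -4.46°

-4.5°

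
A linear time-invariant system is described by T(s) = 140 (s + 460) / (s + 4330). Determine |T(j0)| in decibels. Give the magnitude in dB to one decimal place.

T(0) = 140 × 460 / 4330 = 14.873
20 log₁₀(14.873) = 23.45 dB

23.4 dB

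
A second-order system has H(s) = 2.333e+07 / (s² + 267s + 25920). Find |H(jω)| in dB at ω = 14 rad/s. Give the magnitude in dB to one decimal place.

59.1 dB

|(j14)² + 267(j14) + 25920| = |25724 + j3738| = 2.599e+04
|H(j14)| = 2.333e+07 / 2.599e+04 = 897.51
20 log₁₀(897.51) = 59.06 dB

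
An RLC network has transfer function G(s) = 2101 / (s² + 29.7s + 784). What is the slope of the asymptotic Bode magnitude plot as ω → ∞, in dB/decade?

-40 dB/decade

With 0 zeros and 2 poles, the high-frequency asymptotic slope is 20 × (0 − 2) = -40 dB/decade.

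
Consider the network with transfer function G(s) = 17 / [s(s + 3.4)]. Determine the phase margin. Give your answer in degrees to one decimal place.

44.3°

Gain crossover: |G(jω)| = 1 at ω ≈ 3.49 rad/s.
∠G(j3.49) = −90° − arctan(3.49/3.4) ≈ -135.74°
PM = 180° + (-135.74°) = 44.26°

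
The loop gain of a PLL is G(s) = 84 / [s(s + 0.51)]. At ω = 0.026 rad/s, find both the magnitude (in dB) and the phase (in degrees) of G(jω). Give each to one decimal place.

|j0.026 + 0.51| = √(0.026² + 0.51²) = 0.5107
|j0.026| = 0.026
|G(j0.026)| = 84 / (0.5107 × 0.026) = 6326.6
20 log₁₀(6326.6) = 76.02 dB
∠(j0.026 + 0.51) = arctan(0.026/0.51) = 2.92°
∠(j0.026) = 90.00°
∠G(j0.026) = − (2.92° + 90.00°) = -92.92°

|G| = 76.0 dB, ∠G = -92.9°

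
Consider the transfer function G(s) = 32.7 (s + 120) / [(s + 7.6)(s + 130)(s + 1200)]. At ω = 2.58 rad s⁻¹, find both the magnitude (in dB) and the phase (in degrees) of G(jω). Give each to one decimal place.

|G| = -50.1 dB, ∠G = -18.8°

|j2.58 + 120| = √(2.58² + 120²) = 120
|j2.58 + 7.6| = √(2.58² + 7.6²) = 8.026
|j2.58 + 130| = √(2.58² + 130²) = 130
|j2.58 + 1200| = √(2.58² + 1200²) = 1200
|G(j2.58)| = 32.7 × 120 / (8.026 × 130 × 1200) = 0.0031342
20 log₁₀(0.0031342) = -50.08 dB
∠(j2.58 + 120) = arctan(2.58/120) = 1.23°
∠(j2.58 + 7.6) = arctan(2.58/7.6) = 18.75°
∠(j2.58 + 130) = arctan(2.58/130) = 1.14°
∠(j2.58 + 1200) = arctan(2.58/1200) = 0.12°
∠G(j2.58) = 1.23° − (18.75° + 1.14° + 0.12°) = -18.78°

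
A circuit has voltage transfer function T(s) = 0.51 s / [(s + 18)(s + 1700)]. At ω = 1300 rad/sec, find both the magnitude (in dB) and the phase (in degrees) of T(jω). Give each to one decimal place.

|j1300| = 1300
|j1300 + 18| = √(1300² + 18²) = 1300
|j1300 + 1700| = √(1300² + 1700²) = 2140
|T(j1300)| = 0.51 × 1300 / (1300 × 2140) = 0.00023828
20 log₁₀(0.00023828) = -72.46 dB
∠(j1300) = 90.00°
∠(j1300 + 18) = arctan(1300/18) = 89.21°
∠(j1300 + 1700) = arctan(1300/1700) = 37.41°
∠T(j1300) = 90.00° − (89.21° + 37.41°) = -36.61°

|T| = -72.5 dB, ∠T = -36.6°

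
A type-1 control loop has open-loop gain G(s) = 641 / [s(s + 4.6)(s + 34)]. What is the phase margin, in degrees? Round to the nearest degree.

49°

Gain crossover: |G(jω)| = 1 at ω ≈ 3.31 rad/s.
∠G(j3.31) = −90° − arctan(3.31/4.6) − arctan(3.31/34) ≈ -131.31°
PM = 180° + (-131.31°) = 48.69°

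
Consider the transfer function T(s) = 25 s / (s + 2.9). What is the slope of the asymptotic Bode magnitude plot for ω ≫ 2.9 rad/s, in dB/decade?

With 1 zero and 1 pole, the high-frequency asymptotic slope is 20 × (1 − 1) = 0 dB/decade.

0 dB/decade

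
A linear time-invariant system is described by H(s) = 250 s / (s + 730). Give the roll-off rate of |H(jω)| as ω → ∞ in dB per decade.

0 dB/decade

With 1 zero and 1 pole, the high-frequency asymptotic slope is 20 × (1 − 1) = 0 dB/decade.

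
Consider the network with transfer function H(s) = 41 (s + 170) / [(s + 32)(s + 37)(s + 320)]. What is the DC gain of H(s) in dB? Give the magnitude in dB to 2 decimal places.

H(0) = 41 × 170 / (32 × 37 × 320) = 0.018396
20 log₁₀(0.018396) = -34.705 dB

-34.71 dB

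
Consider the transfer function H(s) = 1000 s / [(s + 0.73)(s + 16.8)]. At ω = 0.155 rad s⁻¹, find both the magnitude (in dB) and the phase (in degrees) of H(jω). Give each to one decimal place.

|H| = 21.8 dB, ∠H = 77.5 deg

|j0.155| = 0.155
|j0.155 + 0.73| = √(0.155² + 0.73²) = 0.7463
|j0.155 + 16.8| = √(0.155² + 16.8²) = 16.8
|H(j0.155)| = 1000 × 0.155 / (0.7463 × 16.8) = 12.362
20 log₁₀(12.362) = 21.84 dB
∠(j0.155) = 90.00°
∠(j0.155 + 0.73) = arctan(0.155/0.73) = 11.99°
∠(j0.155 + 16.8) = arctan(0.155/16.8) = 0.53°
∠H(j0.155) = 90.00° − (11.99° + 0.53°) = 77.48°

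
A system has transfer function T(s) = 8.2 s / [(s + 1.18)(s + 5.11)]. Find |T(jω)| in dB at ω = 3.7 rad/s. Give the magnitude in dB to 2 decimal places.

|j3.7| = 3.7
|j3.7 + 1.18| = √(3.7² + 1.18²) = 3.884
|j3.7 + 5.11| = √(3.7² + 5.11²) = 6.309
|T(j3.7)| = 8.2 × 3.7 / (3.884 × 6.309) = 1.2383
20 log₁₀(1.2383) = 1.857 dB

1.86 dB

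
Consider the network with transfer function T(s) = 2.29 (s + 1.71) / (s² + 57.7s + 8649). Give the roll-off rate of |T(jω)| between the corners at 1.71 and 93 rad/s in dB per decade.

In this band the factors already past their corner are: zero at 1.71; net slope = 20 dB/decade.

20 dB/decade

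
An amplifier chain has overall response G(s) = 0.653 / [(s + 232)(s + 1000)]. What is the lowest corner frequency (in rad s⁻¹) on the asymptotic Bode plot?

232 rad s⁻¹

Break frequencies occur at each pole and zero magnitude: 232 rad s⁻¹, 1000 rad s⁻¹.
The lowest is 232 rad s⁻¹.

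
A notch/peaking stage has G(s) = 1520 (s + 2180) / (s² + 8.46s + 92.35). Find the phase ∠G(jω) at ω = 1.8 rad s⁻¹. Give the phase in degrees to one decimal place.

-9.7°

∠(j1.8 + 2180) = arctan(1.8/2180) = 0.05°
∠[(j1.8)² + 8.46(j1.8) + 92.35] = ∠[89.11 + j15.228] = 9.70°
∠G(j1.8) = 0.05° − 9.70° = -9.65°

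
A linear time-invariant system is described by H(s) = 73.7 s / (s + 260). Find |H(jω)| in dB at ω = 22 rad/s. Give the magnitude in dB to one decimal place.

15.9 dB

|j22| = 22
|j22 + 260| = √(22² + 260²) = 260.9
|H(j22)| = 73.7 × 22 / 260.9 = 6.2139
20 log₁₀(6.2139) = 15.87 dB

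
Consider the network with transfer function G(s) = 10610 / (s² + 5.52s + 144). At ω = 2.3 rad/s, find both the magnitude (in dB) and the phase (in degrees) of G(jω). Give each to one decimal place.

|(j2.3)² + 5.52(j2.3) + 144| = |138.71 + j12.696| = 139.3
|G(j2.3)| = 10610 / 139.3 = 76.172
20 log₁₀(76.172) = 37.64 dB
∠[(j2.3)² + 5.52(j2.3) + 144] = ∠[138.71 + j12.696] = 5.23°
∠G(j2.3) = −5.23° = -5.23°

|G| = 37.6 dB, ∠G = -5.2°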